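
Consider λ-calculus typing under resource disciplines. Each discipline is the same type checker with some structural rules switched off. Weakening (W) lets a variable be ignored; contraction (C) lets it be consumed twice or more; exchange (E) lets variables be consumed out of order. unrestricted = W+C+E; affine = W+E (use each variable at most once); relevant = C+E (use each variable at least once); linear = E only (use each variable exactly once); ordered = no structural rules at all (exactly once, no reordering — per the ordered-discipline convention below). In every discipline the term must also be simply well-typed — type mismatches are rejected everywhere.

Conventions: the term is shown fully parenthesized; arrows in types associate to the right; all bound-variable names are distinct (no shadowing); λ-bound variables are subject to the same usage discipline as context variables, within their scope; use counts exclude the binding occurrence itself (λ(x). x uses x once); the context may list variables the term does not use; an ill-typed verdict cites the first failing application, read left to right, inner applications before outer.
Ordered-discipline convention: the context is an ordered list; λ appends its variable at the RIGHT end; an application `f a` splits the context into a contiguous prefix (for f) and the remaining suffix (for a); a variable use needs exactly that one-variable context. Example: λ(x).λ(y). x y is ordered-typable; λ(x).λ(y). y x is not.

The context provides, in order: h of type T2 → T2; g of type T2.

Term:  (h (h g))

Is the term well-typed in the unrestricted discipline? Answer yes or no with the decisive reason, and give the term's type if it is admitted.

yes — simply typable at T2; W, C, E all held; term : T2
counts: h=2, g=1
order of uses: h, h, g
typing: well-typed — term : T2
across the five disciplines: ordered ✗, linear ✗, affine ✗, relevant ✓, unrestricted ✓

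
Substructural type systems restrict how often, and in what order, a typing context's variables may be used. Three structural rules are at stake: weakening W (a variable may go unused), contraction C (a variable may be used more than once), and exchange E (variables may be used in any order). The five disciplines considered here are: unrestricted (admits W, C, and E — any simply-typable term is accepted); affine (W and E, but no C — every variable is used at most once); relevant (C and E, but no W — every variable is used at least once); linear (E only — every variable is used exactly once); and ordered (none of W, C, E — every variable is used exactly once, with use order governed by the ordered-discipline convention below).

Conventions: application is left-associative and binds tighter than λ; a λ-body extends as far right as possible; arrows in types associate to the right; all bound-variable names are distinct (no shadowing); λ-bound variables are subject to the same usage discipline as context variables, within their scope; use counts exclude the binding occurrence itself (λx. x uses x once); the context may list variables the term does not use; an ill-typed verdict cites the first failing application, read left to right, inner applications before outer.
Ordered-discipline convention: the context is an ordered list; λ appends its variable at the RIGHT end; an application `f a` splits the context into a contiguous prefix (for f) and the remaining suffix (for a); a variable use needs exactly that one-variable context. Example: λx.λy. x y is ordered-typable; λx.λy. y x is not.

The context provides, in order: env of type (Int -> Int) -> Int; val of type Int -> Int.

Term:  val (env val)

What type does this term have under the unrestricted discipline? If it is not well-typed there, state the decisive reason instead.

term : Int
counts: env: 1×, val: 2×
left-to-right use order: val, env, val
typing: well-typed — term : Int
per-discipline verdicts: ordered ✗, linear ✗, affine ✗, relevant ✓, unrestricted ✓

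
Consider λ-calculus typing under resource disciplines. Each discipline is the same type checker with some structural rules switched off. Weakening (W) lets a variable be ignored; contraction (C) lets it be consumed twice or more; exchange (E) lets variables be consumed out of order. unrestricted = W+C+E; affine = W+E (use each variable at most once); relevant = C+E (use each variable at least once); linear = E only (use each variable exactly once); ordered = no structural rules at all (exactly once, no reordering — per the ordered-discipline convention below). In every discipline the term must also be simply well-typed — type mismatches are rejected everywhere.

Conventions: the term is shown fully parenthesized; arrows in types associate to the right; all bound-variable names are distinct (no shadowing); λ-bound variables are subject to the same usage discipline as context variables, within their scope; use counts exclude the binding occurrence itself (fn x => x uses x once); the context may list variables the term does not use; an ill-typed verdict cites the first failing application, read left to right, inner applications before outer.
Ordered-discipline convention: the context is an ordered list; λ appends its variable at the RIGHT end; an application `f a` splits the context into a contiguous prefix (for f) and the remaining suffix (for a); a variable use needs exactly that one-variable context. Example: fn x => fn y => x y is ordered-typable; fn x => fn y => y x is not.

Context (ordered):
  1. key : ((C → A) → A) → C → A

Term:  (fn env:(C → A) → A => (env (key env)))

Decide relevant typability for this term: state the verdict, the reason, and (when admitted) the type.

yes — key, env: all used, weakening unneeded; term : ((C → A) → A) → A
variable uses: key=1; env (λ-bound)=2
uses in reading order: env, key, env
typing: ✓ — ((C → A) → A) → A
summary: ordered ✗; linear ✗; affine ✗; relevant ✓; unrestricted ✓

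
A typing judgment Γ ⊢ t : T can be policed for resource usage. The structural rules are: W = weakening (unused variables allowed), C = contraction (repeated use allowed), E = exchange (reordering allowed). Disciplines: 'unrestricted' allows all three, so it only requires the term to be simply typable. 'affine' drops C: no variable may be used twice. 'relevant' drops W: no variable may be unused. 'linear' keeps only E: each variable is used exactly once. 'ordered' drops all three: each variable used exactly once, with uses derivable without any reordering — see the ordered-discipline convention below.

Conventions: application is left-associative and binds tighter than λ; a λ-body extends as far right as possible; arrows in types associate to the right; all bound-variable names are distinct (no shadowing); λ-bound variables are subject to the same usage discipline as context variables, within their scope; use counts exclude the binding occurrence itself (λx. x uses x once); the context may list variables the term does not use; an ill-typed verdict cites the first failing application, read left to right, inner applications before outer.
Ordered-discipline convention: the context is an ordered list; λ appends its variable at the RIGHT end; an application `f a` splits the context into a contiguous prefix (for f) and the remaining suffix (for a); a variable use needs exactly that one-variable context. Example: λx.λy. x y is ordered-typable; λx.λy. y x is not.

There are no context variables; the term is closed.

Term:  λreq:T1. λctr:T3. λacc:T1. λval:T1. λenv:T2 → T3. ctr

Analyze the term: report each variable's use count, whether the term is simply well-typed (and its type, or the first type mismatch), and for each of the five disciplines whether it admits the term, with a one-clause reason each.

counts: req (λ-bound): 0, ctr (λ-bound): 1, acc (λ-bound): 0, val (λ-bound): 0, env (λ-bound): 0
order of uses: ctr
typing: well-typed — term : T1 → T3 → T1 → T1 → (T2 → T3) → T3
ordered: ✗, needs weakening: req, acc, val, env unused
linear: ✗, needs weakening: req, acc, val, env unused
affine: ✓, no duplicate uses among req, ctr, acc, val, env
relevant: ✗, needs weakening: req, acc, val, env unused
unrestricted: ✓, type-checks (T1 → T3 → T1 → T1 → (T2 → T3) → T3) and nothing is barred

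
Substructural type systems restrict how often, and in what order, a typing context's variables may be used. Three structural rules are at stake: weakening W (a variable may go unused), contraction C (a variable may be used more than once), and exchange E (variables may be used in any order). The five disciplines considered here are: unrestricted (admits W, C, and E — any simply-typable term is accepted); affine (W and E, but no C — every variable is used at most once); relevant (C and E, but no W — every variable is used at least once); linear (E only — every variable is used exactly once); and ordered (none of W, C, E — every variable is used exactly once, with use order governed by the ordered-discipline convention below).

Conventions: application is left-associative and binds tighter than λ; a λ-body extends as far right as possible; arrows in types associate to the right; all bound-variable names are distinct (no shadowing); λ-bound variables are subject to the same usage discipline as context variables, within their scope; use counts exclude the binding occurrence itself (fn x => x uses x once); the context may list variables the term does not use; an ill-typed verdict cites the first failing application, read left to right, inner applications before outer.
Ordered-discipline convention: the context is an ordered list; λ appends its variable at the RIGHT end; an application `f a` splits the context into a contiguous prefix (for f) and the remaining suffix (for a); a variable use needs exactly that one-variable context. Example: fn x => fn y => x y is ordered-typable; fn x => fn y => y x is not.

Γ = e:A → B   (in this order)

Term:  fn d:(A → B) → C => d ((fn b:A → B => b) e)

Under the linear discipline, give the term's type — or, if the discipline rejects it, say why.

term : ((A → B) → C) → C
use counts: e: 1×, d (bound): 1×, b (bound): 1×
uses in reading order: d, b, e
typing: the term checks, with type ((A → B) → C) → C
all disciplines: ordered ✗, linear ✓, affine ✓, relevant ✓, unrestricted ✓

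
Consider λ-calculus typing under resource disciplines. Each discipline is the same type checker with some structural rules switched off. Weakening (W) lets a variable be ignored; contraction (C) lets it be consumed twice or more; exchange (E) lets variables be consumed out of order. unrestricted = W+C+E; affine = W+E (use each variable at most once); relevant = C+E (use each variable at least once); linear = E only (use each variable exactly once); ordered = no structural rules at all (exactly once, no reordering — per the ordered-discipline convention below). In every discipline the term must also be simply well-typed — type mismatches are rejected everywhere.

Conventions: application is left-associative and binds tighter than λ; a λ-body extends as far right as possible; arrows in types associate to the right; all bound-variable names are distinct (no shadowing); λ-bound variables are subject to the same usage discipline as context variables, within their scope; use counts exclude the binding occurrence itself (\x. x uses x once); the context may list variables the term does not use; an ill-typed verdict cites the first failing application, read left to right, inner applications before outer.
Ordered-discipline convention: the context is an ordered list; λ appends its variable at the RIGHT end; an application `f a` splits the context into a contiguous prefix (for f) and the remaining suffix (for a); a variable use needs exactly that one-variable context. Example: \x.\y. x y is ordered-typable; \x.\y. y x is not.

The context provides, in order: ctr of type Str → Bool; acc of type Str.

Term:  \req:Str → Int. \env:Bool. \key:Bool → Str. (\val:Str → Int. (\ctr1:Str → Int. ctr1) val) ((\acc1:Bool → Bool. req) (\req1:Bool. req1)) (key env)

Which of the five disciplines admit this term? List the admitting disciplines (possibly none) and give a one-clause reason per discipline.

admitting disciplines: affine, unrestricted
variable uses: ctr: 0; acc: 0; req [bound]: 1; env [bound]: 1; key [bound]: 1; val [bound]: 1; ctr1 [bound]: 1; acc1 [bound]: 0; req1 [bound]: 1
order of uses: ctr1, val, req, req1, key, env
typing: the term checks, with type (Str → Int) → Bool → (Bool → Str) → Int
ordered: ✗ — needs weakening: ctr, acc, acc1 unused
linear: ✗ — needs weakening: ctr, acc, acc1 unused
affine: ✓ — at most one use each (ctr, acc, req, env, key, val, ctr1, acc1, req1)
relevant: ✗ — needs weakening: ctr, acc, acc1 unused
unrestricted: ✓ — simply typable at (Str → Int) → Bool → (Bool → Str) → Int; W, C, E all held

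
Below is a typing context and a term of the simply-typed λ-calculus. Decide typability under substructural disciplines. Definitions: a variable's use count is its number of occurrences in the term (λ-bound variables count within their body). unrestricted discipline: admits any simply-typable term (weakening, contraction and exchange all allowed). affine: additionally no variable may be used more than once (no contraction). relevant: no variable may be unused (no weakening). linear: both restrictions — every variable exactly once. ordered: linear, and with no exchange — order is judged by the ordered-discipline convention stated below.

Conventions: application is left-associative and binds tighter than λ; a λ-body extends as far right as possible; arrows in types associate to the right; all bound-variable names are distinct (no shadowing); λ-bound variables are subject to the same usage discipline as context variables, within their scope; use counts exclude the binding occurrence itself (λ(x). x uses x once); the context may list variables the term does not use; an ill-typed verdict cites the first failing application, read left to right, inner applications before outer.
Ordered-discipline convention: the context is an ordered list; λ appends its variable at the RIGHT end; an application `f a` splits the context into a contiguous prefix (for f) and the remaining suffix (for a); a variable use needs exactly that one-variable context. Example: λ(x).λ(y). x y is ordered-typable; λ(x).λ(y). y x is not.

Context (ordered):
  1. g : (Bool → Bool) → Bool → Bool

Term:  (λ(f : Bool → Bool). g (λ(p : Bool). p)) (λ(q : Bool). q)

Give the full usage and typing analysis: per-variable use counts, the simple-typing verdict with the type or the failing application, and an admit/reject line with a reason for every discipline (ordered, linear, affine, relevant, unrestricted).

counts: g: 1; f [bound]: 0; p [bound]: 1; q [bound]: 1
left-to-right use order: g, p, q
typing: well-typed — term : Bool → Bool
ordered: ✗, f left unused
linear: ✗, f left unused
affine: ✓, no duplicate uses among g, f, p, q
relevant: ✗, f left unused
unrestricted: ✓, well-typed at Bool → Bool; no restrictions here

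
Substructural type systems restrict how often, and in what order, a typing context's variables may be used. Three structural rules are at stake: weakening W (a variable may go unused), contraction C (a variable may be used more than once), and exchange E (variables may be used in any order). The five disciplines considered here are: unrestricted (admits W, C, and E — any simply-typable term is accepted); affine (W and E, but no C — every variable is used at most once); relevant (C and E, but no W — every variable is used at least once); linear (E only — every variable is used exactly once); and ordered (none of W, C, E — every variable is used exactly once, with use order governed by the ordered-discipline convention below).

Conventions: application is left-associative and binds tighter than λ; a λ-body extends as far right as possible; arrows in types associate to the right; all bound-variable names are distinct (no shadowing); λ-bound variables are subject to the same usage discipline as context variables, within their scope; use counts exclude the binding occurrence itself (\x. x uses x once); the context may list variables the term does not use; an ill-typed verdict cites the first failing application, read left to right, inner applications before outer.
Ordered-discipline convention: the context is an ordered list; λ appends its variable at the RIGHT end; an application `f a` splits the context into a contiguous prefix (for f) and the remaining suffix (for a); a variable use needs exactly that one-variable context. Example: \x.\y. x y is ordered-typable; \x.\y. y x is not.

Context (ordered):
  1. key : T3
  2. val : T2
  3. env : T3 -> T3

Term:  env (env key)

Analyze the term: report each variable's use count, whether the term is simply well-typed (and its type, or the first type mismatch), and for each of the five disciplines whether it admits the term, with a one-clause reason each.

usage: key: 1×; val: 0×; env: 2×
uses in reading order: env, env, key
typing: ✓ — T3
ordered ✗ (repeated use of env ×2; needs weakening: val unused)
linear ✗ (repeated use of env ×2; needs weakening: val unused)
affine ✗ (repeated use of env ×2)
relevant ✗ (needs weakening: val unused)
unrestricted ✓ (well-typed at T3; no restrictions here)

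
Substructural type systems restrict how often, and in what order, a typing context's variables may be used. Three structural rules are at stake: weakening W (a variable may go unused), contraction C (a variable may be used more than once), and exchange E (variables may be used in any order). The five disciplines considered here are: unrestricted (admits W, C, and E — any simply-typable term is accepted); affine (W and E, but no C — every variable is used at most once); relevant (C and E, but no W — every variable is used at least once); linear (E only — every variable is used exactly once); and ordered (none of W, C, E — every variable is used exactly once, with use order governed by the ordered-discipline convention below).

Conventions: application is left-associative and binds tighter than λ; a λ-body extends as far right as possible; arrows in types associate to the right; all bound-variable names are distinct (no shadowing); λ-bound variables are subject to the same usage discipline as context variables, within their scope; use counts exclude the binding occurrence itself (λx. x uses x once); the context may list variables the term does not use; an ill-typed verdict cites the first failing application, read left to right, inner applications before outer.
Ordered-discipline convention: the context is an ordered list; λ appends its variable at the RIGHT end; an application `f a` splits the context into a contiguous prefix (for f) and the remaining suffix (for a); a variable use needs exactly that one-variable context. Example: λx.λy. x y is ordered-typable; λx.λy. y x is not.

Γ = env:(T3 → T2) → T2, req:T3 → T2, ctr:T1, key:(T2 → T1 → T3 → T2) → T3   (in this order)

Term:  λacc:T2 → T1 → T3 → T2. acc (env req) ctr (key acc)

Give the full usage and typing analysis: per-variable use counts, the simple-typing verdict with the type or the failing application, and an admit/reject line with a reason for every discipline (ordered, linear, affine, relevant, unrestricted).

use counts: env=1; req=1; ctr=1; key=1; acc (bound)=2
left-to-right use order: acc, env, req, ctr, key, acc
typing: well-typed at (T2 → T1 → T3 → T2) → T2
ordered: ✗ — needs contraction — acc ×2
linear: ✗ — needs contraction — acc ×2
affine: ✗ — needs contraction — acc ×2
relevant: ✓ — env, req, ctr, key, acc: all used, weakening unneeded
unrestricted: ✓ — well-typed at (T2 → T1 → T3 → T2) → T2; no restrictions here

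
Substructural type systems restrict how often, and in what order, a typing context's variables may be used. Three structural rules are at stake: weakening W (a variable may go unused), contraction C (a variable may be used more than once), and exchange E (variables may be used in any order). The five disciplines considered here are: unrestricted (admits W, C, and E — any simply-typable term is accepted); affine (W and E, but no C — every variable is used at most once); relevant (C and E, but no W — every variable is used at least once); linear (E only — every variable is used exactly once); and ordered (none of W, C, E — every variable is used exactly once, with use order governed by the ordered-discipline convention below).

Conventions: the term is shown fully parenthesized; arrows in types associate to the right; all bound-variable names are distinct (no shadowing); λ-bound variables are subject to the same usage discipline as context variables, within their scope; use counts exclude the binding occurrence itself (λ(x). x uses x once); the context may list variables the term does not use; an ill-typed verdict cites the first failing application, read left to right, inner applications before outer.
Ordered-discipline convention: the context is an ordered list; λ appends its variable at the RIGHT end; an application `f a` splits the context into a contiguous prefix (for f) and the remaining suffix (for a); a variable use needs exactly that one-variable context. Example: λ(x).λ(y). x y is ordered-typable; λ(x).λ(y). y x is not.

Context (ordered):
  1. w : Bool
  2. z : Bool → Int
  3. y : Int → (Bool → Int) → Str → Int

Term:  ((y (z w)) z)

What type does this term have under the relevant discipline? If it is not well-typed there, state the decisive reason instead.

term : Str → Int
variable uses: w: 1; z: 2; y: 1
order of uses: y, z, w, z
typing: well-typed — term : Str → Int
summary: ordered ✗ | linear ✗ | affine ✗ | relevant ✓ | unrestricted ✓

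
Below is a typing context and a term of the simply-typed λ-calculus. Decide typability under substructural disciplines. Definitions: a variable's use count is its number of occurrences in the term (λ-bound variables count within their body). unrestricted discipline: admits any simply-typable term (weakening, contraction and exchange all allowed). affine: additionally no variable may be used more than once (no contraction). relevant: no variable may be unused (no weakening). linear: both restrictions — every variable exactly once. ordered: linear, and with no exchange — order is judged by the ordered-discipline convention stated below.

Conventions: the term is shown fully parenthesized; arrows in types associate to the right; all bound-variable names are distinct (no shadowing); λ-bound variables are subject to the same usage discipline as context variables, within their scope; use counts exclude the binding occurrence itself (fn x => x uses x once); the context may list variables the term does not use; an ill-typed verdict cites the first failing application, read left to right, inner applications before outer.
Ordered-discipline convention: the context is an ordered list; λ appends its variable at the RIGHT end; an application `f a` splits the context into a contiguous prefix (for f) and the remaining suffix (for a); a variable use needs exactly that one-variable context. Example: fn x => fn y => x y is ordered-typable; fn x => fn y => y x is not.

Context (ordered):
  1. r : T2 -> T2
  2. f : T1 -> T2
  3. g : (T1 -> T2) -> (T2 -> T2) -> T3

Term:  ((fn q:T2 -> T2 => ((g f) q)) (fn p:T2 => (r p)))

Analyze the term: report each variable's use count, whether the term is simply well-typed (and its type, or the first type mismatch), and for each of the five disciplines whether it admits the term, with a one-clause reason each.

use counts: r: 1; f: 1; g: 1; q [bound]: 1; p [bound]: 1
left-to-right use order: g, f, q, r, p
typing: well-typed — term : T3
ordered: ✗, use order g, f, q, r, p needs exchange
linear: ✓, single use per variable (r, f, g, q, p)
affine: ✓, r, f, g, q, p: no repeats, contraction unneeded
relevant: ✓, r, f, g, q, p: all used, weakening unneeded
unrestricted: ✓, well-typed at T3; no restrictions here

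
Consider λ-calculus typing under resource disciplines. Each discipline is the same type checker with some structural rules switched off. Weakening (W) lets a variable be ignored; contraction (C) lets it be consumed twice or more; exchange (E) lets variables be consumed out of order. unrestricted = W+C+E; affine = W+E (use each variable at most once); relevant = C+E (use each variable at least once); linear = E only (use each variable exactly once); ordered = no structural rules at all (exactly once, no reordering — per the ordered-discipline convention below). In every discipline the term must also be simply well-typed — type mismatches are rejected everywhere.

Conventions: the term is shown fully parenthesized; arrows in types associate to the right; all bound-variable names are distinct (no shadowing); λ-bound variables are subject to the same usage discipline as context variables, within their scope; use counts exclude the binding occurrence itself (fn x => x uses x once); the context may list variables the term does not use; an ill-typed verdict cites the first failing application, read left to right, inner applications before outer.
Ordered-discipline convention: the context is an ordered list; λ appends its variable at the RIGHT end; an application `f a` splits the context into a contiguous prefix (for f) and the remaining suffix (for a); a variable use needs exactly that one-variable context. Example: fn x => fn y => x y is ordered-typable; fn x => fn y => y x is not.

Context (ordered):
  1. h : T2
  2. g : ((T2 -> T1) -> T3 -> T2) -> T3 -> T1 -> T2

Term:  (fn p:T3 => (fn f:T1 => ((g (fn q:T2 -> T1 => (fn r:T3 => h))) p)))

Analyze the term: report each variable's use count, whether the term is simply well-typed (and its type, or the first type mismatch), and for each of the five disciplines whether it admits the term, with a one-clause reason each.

counts: h: 1×, g: 1×, p (bound): 1×, f (bound): 0×, q (bound): 0×, r (bound): 0×
order of uses: g, h, p
typing: the term checks, with type T3 -> T1 -> T1 -> T2
ordered ✗ (f, q, r never used (weakening))
linear ✗ (f, q, r never used (weakening))
affine ✓ (at most one use each (h, g, p, f, q, r))
relevant ✗ (f, q, r never used (weakening))
unrestricted ✓ (simply typable at T3 -> T1 -> T1 -> T2; W, C, E all held)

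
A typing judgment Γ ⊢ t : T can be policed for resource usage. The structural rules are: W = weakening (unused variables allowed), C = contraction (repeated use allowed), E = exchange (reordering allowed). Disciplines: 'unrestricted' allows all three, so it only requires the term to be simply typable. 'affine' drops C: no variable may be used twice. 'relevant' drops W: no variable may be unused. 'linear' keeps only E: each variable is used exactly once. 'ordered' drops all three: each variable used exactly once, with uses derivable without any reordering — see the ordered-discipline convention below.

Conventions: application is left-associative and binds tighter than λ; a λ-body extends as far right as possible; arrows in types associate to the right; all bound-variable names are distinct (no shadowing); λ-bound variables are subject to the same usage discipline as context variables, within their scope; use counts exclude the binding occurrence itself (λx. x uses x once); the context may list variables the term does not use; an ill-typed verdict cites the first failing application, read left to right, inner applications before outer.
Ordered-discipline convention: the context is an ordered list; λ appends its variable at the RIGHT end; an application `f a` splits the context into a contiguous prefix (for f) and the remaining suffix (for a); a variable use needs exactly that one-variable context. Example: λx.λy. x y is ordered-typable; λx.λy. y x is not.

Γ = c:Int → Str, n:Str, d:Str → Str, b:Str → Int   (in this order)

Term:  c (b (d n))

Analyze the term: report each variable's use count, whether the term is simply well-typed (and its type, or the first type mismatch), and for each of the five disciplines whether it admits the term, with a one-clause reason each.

use counts: c ×1; n ×1; d ×1; b ×1
order of uses: c, b, d, n
typing: ✓ — Str
ordered: ✗ — use order c, b, d, n needs exchange
linear: ✓ — c, n, d, b: one use apiece
affine: ✓ — at most one use each (c, n, d, b)
relevant: ✓ — every one of c, n, d, b appears
unrestricted: ✓ — typability at Str is all that's needed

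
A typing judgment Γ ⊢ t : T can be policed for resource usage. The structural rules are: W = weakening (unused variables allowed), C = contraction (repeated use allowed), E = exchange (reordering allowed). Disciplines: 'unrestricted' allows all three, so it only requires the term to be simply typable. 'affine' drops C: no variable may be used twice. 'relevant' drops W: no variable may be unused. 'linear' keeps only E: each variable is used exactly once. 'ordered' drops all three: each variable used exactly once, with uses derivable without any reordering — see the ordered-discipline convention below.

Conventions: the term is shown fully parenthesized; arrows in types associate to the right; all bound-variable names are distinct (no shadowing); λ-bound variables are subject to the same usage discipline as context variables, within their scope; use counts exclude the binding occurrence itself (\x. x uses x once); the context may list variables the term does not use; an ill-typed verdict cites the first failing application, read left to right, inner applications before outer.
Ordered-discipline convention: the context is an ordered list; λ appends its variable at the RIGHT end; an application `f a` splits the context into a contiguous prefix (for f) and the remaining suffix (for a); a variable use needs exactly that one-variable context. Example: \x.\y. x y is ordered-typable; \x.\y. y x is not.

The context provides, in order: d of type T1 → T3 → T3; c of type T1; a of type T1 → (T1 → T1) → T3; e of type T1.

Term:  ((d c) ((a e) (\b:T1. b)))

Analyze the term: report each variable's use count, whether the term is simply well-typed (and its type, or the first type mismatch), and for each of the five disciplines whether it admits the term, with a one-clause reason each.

usage: d: 1; c: 1; a: 1; e: 1; b [bound]: 1
left-to-right use order: d, c, a, e, b
typing: ✓ — T3
ordered ✓ (single-use (d, c, a, e, b), ordered derivation ok)
linear ✓ (d, c, a, e, b: one use apiece)
affine ✓ (d, c, a, e, b: no repeats, contraction unneeded)
relevant ✓ (none of d, c, a, e, b goes unused)
unrestricted ✓ (simply typable at T3; W, C, E all held)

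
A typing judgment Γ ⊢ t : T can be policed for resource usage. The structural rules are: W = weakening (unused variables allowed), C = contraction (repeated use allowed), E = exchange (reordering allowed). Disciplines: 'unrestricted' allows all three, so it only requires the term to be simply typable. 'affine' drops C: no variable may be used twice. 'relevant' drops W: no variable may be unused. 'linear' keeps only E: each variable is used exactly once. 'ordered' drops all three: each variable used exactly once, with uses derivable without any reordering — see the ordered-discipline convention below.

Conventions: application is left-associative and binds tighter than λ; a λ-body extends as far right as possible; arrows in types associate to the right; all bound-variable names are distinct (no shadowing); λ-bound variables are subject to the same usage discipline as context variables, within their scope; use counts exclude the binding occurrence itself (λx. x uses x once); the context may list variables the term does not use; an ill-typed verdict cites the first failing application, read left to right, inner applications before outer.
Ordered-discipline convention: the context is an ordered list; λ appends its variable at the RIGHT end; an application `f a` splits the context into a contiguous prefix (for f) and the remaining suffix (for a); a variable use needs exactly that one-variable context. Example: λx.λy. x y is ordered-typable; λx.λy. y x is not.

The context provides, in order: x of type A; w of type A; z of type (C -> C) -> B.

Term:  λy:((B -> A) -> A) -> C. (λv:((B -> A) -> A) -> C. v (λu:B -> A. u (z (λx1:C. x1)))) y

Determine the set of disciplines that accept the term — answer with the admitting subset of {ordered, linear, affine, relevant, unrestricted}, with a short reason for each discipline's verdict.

admitted by: affine, unrestricted
counts: x: 0×; w: 0×; z: 1×; y (λ-bound): 1×; v (λ-bound): 1×; u (λ-bound): 1×; x1 (λ-bound): 1×
order of uses: v, u, z, x1, y
typing: well-typed at (((B -> A) -> A) -> C) -> C
ordered: ✗ — x, w never used (weakening)
linear: ✗ — x, w never used (weakening)
affine: ✓ — x, w, z, y, v, u, x1: no repeats, contraction unneeded
relevant: ✗ — x, w never used (weakening)
unrestricted: ✓ — type-checks ((((B -> A) -> A) -> C) -> C) and nothing is barred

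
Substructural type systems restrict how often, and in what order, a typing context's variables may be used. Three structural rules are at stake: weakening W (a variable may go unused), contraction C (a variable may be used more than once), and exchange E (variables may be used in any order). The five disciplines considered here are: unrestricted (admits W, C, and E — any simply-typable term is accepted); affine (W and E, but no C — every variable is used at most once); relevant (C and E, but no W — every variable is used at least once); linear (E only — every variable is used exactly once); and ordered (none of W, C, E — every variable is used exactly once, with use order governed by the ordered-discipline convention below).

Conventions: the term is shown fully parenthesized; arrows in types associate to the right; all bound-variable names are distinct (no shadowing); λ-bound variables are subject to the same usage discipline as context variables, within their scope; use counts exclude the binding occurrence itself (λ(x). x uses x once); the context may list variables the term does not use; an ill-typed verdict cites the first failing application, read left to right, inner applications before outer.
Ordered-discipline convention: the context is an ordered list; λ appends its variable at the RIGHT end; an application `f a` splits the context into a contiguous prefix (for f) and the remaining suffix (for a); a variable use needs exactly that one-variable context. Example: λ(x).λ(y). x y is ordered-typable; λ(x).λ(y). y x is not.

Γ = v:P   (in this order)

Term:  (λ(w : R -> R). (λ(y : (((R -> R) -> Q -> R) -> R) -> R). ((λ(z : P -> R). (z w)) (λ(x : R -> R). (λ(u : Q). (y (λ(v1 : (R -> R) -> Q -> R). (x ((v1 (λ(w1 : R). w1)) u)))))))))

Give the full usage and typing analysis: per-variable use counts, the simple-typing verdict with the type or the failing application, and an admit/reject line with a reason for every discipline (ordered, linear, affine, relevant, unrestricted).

use counts: v: 0×; w (λ-bound): 1×; y (λ-bound): 1×; z (λ-bound): 1×; x (λ-bound): 1×; u (λ-bound): 1×; v1 (λ-bound): 1×; w1 (λ-bound): 1×
uses in reading order: z, w, y, x, v1, w1, u
typing: ill-typed: an argument R -> R mismatches the expected P
ordered ✗ (a type mismatch blocks all five)
linear ✗ (the type mismatch rejects it)
affine ✗ (not simply typable)
relevant ✗ (fails simple typing)
unrestricted ✗ (a type mismatch blocks all five)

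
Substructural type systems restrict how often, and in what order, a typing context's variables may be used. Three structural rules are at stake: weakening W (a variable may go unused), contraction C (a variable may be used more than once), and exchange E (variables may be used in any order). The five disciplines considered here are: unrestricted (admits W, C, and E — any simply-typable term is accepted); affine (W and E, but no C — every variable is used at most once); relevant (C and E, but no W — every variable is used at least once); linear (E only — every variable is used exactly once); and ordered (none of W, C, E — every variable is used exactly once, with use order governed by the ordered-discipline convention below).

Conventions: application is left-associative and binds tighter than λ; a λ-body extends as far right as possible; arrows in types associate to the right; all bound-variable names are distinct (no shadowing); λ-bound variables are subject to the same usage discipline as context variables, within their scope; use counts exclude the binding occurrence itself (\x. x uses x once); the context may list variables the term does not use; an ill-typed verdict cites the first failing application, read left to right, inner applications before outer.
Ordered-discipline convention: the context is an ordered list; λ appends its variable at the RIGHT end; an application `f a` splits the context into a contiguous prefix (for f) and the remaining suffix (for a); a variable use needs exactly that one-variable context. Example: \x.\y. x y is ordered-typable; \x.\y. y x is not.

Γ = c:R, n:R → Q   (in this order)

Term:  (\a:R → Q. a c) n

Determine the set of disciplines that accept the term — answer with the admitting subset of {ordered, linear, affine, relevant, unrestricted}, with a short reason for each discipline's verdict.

accepted by: linear, affine, relevant, unrestricted
use counts: c ×1; n ×1; a (bound) ×1
uses in reading order: a, c, n
typing: well-typed — term : Q
ordered: ✗ — no ordered split (uses run a, c, n)
linear: ✓ — exactly-once usage across c, n, a
affine: ✓ — none of c, n, a used more than once
relevant: ✓ — none of c, n, a goes unused
unrestricted: ✓ — well-typed at Q; no restrictions here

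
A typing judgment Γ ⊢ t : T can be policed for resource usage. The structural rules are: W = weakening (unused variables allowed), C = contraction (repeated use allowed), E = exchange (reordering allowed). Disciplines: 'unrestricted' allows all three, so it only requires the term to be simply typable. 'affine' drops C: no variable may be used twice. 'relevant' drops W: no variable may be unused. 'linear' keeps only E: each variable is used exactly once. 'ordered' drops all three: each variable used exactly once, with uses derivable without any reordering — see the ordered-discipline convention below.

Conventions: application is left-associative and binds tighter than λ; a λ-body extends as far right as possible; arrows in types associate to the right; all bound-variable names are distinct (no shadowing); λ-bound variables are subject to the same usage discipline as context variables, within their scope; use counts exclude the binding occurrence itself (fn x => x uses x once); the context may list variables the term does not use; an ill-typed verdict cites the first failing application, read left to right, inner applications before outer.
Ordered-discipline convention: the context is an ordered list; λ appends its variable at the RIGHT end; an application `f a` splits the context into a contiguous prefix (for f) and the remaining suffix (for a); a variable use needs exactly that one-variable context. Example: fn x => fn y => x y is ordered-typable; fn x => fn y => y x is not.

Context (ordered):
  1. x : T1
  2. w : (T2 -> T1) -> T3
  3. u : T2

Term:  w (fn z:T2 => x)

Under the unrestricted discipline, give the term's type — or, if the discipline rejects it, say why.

term : T3
use counts: x=1, w=1, u=0, z (λ-bound)=0
uses in reading order: w, x
typing: well-typed — term : T3
per-discipline verdicts: ordered ✗ | linear ✗ | affine ✓ | relevant ✗ | unrestricted ✓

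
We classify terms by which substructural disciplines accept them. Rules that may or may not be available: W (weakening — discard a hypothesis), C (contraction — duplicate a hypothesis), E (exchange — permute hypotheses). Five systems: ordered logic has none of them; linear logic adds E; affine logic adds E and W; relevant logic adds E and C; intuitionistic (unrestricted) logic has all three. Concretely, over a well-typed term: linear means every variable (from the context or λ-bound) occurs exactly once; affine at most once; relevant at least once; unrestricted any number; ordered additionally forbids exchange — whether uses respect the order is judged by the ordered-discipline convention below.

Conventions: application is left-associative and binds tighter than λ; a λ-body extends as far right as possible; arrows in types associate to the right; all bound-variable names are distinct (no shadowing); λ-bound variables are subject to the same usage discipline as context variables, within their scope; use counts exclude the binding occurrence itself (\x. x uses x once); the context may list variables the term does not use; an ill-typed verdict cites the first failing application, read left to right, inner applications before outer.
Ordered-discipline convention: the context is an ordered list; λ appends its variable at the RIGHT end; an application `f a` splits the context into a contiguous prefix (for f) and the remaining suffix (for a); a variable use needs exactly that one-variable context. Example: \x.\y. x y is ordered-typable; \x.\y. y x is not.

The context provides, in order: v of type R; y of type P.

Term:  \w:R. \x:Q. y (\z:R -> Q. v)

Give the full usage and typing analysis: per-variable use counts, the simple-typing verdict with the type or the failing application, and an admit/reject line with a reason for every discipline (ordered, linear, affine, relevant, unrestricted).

variable uses: v: 1×, y: 1×, w [bound]: 0×, x [bound]: 0×, z [bound]: 0×
left-to-right use order: y, v
typing: ill-typed: non-function type P applied to an argument
ordered ✗ (the type mismatch rejects it)
linear ✗ (not simply typable)
affine ✗ (fails simple typing)
relevant ✗ (a type mismatch blocks all five)
unrestricted ✗ (the type mismatch rejects it)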